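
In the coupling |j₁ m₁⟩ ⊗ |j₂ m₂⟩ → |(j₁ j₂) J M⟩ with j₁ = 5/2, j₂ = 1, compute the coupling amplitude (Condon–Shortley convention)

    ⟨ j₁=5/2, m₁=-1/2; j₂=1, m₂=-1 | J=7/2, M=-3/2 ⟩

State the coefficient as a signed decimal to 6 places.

j₁+j₂−J=0  J+j₁−j₂=5  J−j₁+j₂=2  j₁+j₂+J+1=8
(j₁±m₁, j₂±m₂, J±M) = (2,3,0,2,2,5)
P² = 1920/7
sum k=0..0:
  [0] +1/24 = 1/24
S = 1/24
C² = P²·S² = 10/21 ; C = +0.690066

+0.690066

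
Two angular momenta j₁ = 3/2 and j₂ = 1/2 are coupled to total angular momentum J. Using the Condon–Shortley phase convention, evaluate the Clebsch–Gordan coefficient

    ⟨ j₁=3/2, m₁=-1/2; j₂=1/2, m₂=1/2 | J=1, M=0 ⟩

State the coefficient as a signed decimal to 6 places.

j₁+j₂−J=1  J+j₁−j₂=2  J−j₁+j₂=0  j₁+j₂+J+1=4
(j₁±m₁, j₂±m₂, J±M) = (1,2,1,0,1,1)
P² = 1/2
sum k=1..1:
  [1] −1/1 = -1
S = -1
C² = P²·S² = 1/2 ; C = -0.707107

−√(1/2) ≈ -0.707107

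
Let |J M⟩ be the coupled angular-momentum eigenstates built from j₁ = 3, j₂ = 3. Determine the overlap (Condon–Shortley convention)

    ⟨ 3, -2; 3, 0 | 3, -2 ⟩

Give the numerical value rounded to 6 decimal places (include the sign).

+0.408248

triangle: 3!*3!*3!/10! = 216/3628800
(j±m)!: 1!*5!*3!*3!*1!*5! = 518400
prefactor² = (2J+1)*Δ*N² = 216
  k=2: +1/(2!*1!*3!*1!*0!*2!) = 1/24
  k=3: −1/(3!*0!*2!*0!*1!*3!) = -1/72
Σ = 1/36  ⇒  CG² = 216*1/36² = 1/6
CG = +√(1/6) = +0.408248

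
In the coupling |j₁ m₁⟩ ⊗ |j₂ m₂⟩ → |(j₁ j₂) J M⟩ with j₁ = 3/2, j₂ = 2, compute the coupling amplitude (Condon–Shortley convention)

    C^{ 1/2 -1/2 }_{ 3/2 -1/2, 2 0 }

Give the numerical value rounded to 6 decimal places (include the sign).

+√(1/5) = +0.447214

√[2·3!0!1!/5! · 1!2!2!2!0!1!] = √(4/5)
  +(−1)^2/∏(2,1,0,0,0,1)! = 1/2  (running 1/2)
⟨..|..⟩ = √(4/5)·(1/2) = +0.447214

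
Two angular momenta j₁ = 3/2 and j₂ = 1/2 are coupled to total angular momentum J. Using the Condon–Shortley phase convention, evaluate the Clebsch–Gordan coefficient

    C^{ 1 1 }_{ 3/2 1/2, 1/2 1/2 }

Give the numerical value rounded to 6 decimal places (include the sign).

j₁+j₂−J=1  J+j₁−j₂=2  J−j₁+j₂=0  j₁+j₂+J+1=4
(j₁±m₁, j₂±m₂, J±M) = (2,1,1,0,2,0)
P² = 1
sum k=1..1:
  [1] −1/2 = -1/2
S = -1/2
C² = P²·S² = 1/4 ; C = -0.500000

-0.500000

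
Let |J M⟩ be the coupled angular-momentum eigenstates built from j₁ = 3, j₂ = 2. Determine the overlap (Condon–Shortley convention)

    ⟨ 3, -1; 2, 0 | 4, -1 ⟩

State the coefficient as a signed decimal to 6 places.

−√(3/28) = -0.327327

triangle: 1!*5!*3!/10! = 720/3628800
(j±m)!: 2!*4!*2!*2!*3!*5! = 138240
prefactor² = (2J+1)*Δ*N² = 1728/7
  k=0: +1/(0!*1!*4!*2!*1!*1!) = 1/48
  k=1: −1/(1!*0!*3!*1!*2!*2!) = -1/24
Σ = -1/48  ⇒  CG² = 1728/7*(-1/48)² = 3/28
CG = −√(3/28) = -0.327327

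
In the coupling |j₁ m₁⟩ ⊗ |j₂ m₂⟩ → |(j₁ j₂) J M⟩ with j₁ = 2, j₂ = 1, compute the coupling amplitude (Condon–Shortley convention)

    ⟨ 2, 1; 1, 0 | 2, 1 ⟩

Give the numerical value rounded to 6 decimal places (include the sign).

+0.408248

triangle: 1!·3!·1!/6! = 6/720
(j±m)!: 3!·1!·1!·1!·3!·1! = 36
prefactor² = (2J+1)·Δ·N² = 3/2
  k=0: +1/(0!·1!·1!·1!·2!·0!) = 1/2
  k=1: −1/(1!·0!·0!·0!·3!·1!) = -1/6
Σ = 1/3  ⇒  CG² = 3/2·1/3² = 1/6
CG = +√(1/6) = +0.408248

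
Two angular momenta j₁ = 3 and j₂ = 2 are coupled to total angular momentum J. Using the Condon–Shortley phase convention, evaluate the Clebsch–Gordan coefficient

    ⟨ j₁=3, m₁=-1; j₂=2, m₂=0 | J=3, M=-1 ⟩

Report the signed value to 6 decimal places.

triangle: 2!·4!·2!/9! = 96/362880
(j±m)!: 2!·4!·2!·2!·2!·4! = 9216
prefactor² = (2J+1)·Δ·N² = 256/15
  k=0: +1/(0!·2!·4!·2!·0!·0!) = 1/96
  k=1: −1/(1!·1!·3!·1!·1!·1!) = -1/6
  k=2: +1/(2!·0!·2!·0!·2!·2!) = 1/16
Σ = -3/32  ⇒  CG² = 256/15·(-3/32)² = 3/20
CG = −√(3/20) = -0.387298

-0.387298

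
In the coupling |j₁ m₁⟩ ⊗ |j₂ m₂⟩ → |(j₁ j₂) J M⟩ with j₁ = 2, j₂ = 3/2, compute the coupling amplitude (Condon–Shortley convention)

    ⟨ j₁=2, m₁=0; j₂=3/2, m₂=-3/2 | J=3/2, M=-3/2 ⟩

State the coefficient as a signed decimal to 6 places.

j₁+j₂−J=2  J+j₁−j₂=2  J−j₁+j₂=1  j₁+j₂+J+1=6
(j₁±m₁, j₂±m₂, J±M) = (2,2,0,3,0,3)
P² = 16/5
sum k=0..0:
  [0] +1/4 = 1/4
S = 1/4
C² = P²·S² = 1/5 ; C = +0.447214

+0.447214  (= +√(1/5))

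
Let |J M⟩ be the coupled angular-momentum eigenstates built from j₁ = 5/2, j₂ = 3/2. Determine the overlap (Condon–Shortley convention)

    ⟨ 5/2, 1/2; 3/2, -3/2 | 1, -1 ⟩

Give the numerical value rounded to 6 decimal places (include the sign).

+√(1/20) = +0.223607

√[3·3!2!0!/6! · 3!2!0!3!0!2!] = √(36/5)
  +(−1)^0/∏(0,3,2,0,0,0)! = 1/12  (running 1/12)
⟨..|..⟩ = √(36/5)·(1/12) = +0.223607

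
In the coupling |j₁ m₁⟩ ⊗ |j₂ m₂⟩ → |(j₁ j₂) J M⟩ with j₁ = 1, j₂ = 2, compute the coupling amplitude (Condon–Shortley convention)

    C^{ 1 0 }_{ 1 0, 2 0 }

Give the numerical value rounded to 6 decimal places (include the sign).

j₁+j₂−J=2  J+j₁−j₂=0  J−j₁+j₂=2  j₁+j₂+J+1=5
(j₁±m₁, j₂±m₂, J±M) = (1,1,2,2,1,1)
P² = 2/5
sum k=1..1:
  [1] −1/1 = -1
S = -1
C² = P²·S² = 2/5 ; C = -0.632456

-0.632456  (= −√(2/5))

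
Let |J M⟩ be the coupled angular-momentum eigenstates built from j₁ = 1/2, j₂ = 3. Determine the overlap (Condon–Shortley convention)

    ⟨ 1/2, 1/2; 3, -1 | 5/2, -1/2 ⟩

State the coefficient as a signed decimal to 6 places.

+0.755929  (= +√(4/7))

j₁+j₂−J=1  J+j₁−j₂=0  J−j₁+j₂=5  j₁+j₂+J+1=7
(j₁±m₁, j₂±m₂, J±M) = (1,0,2,4,2,3)
P² = 576/7
sum k=0..0:
  [0] +1/12 = 1/12
S = 1/12
C² = P²·S² = 4/7 ; C = +0.755929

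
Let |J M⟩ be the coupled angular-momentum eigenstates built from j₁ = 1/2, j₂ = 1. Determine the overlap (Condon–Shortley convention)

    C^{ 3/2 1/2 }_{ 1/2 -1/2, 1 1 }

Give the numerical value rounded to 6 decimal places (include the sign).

+0.577350

√[4·0!1!2!/4! · 0!1!2!0!2!1!] = √(4/3)
  +(−1)^0/∏(0,0,1,2,0,0)! = 1/2  (running 1/2)
⟨..|..⟩ = √(4/3)·(1/2) = +0.577350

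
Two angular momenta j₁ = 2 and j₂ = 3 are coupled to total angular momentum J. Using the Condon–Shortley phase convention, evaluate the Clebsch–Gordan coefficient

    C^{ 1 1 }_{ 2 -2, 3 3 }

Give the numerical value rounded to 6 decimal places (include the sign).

+√(3/7) ≈ +0.654654

√[3·4!0!2!/7! · 0!4!6!0!2!0!] = √(6912/7)
  +(−1)^4/∏(4,0,0,2,0,0)! = 1/48  (running 1/48)
⟨..|..⟩ = √(6912/7)·(1/48) = +0.654654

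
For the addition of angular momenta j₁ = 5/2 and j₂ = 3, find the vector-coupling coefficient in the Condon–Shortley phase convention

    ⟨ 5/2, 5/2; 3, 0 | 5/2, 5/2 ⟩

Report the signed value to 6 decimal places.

+0.345033

√[6·3!2!3!/9! · 5!0!3!3!5!0!] = √(4320/7)
  +(−1)^0/∏(0,3,0,3,2,0)! = 1/72  (running 1/72)
⟨..|..⟩ = √(4320/7)·(1/72) = +0.345033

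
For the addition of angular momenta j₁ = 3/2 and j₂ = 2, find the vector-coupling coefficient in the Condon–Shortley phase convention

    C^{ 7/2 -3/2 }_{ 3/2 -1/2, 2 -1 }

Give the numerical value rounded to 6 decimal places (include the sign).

j₁+j₂−J=0  J+j₁−j₂=3  J−j₁+j₂=4  j₁+j₂+J+1=8
(j₁±m₁, j₂±m₂, J±M) = (1,2,1,3,2,5)
P² = 576/7
sum k=0..0:
  [0] +1/12 = 1/12
S = 1/12
C² = P²·S² = 4/7 ; C = +0.755929

+√(4/7) = +0.755929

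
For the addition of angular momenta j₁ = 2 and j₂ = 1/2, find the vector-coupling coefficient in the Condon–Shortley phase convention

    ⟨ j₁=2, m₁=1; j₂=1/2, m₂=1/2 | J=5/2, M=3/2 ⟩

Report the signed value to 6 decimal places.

+0.894427

triangle: 0!·4!·1!/6! = 24/720
(j±m)!: 3!·1!·1!·0!·4!·1! = 144
prefactor² = (2J+1)·Δ·N² = 144/5
  k=0: +1/(0!·0!·1!·1!·3!·0!) = 1/6
Σ = 1/6  ⇒  CG² = 144/5·1/6² = 4/5
CG = +√(4/5) = +0.894427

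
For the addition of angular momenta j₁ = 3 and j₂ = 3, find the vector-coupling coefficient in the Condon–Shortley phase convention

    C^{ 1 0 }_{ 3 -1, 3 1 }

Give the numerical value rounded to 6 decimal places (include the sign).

−√(1/28) = -0.188982

triangle: 5!×1!×1!/8! = 120/40320
(j±m)!: 2!×4!×4!×2!×1!×1! = 2304
prefactor² = (2J+1)×Δ×N² = 144/7
  k=3: −1/(3!×2!×1!×1!×0!×0!) = -1/12
  k=4: +1/(4!×1!×0!×0!×1!×1!) = 1/24
Σ = -1/24  ⇒  CG² = 144/7×(-1/24)² = 1/28
CG = −√(1/28) = -0.188982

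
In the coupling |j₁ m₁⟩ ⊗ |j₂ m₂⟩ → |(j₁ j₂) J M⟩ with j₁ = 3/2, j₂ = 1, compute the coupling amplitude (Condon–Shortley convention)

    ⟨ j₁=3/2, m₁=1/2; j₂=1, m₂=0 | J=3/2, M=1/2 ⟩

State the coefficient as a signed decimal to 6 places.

triangle: 1!×2!×1!/5! = 2/120
(j±m)!: 2!×1!×1!×1!×2!×1! = 4
prefactor² = (2J+1)×Δ×N² = 4/15
  k=0: +1/(0!×1!×1!×1!×1!×0!) = 1
  k=1: −1/(1!×0!×0!×0!×2!×1!) = -1/2
Σ = 1/2  ⇒  CG² = 4/15×1/2² = 1/15
CG = +√(1/15) = +0.258199

+√(1/15) ≈ +0.258199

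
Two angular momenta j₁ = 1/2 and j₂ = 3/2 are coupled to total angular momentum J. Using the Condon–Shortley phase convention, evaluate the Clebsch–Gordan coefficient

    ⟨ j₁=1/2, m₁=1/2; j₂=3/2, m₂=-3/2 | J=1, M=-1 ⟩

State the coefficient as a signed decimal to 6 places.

+0.866025  (= +√(3/4))

j₁+j₂−J=1  J+j₁−j₂=0  J−j₁+j₂=2  j₁+j₂+J+1=4
(j₁±m₁, j₂±m₂, J±M) = (1,0,0,3,0,2)
P² = 3
sum k=0..0:
  [0] +1/2 = 1/2
S = 1/2
C² = P²·S² = 3/4 ; C = +0.866025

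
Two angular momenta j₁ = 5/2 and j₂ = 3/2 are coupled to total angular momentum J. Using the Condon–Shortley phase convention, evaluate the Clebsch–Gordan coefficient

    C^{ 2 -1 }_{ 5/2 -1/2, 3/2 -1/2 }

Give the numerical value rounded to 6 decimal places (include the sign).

-0.545545

j₁+j₂−J=2  J+j₁−j₂=3  J−j₁+j₂=1  j₁+j₂+J+1=7
(j₁±m₁, j₂±m₂, J±M) = (2,3,1,2,1,3)
P² = 12/7
sum k=0..1:
  [0] +1/12 = 1/12
  [1] −1/2 = -1/2
S = -5/12
C² = P²·S² = 25/84 ; C = -0.545545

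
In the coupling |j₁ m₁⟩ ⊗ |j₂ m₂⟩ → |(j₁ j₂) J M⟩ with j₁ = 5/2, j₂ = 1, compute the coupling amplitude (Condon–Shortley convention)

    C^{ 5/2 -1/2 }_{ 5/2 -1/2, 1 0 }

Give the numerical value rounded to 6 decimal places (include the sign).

j₁+j₂−J=1  J+j₁−j₂=4  J−j₁+j₂=1  j₁+j₂+J+1=7
(j₁±m₁, j₂±m₂, J±M) = (2,3,1,1,2,3)
P² = 144/35
sum k=0..1:
  [0] +1/6 = 1/6
  [1] −1/4 = -1/4
S = -1/12
C² = P²·S² = 1/35 ; C = -0.169031

-0.169031  (= −√(1/35))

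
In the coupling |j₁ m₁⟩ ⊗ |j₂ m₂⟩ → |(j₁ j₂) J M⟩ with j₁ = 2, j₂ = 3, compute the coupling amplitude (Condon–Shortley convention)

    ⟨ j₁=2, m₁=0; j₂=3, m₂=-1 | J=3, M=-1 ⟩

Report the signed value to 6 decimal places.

-0.387298  (= −√(3/20))

j₁+j₂−J=2  J+j₁−j₂=2  J−j₁+j₂=4  j₁+j₂+J+1=9
(j₁±m₁, j₂±m₂, J±M) = (2,2,2,4,2,4)
P² = 256/15
sum k=0..2:
  [0] +1/16 = 1/16
  [1] −1/6 = -1/6
  [2] +1/96 = 1/96
S = -3/32
C² = P²·S² = 3/20 ; C = -0.387298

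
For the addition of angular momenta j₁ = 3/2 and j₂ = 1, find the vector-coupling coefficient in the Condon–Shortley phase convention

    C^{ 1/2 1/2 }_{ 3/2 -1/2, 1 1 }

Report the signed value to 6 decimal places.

+√(1/6) ≈ +0.408248

√[2·2!1!0!/4! · 1!2!2!0!1!0!] = √(2/3)
  +(−1)^2/∏(2,0,0,0,1,0)! = 1/2  (running 1/2)
⟨..|..⟩ = √(2/3)·(1/2) = +0.408248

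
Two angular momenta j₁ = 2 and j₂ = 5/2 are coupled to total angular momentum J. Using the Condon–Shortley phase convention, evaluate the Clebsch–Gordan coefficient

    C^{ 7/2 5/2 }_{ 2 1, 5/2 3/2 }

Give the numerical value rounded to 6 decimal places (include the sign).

−√(1/63) ≈ -0.125988

triangle: 1!·3!·4!/9! = 144/362880
(j±m)!: 3!·1!·4!·1!·6!·1! = 103680
prefactor² = (2J+1)·Δ·N² = 2304/7
  k=0: +1/(0!·1!·1!·4!·2!·0!) = 1/48
  k=1: −1/(1!·0!·0!·3!·3!·1!) = -1/36
Σ = -1/144  ⇒  CG² = 2304/7·(-1/144)² = 1/63
CG = −√(1/63) = -0.125988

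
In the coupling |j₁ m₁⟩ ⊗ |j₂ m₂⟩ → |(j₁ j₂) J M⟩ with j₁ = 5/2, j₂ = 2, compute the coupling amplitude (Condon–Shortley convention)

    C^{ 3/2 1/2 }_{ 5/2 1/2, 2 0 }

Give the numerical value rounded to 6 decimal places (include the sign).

triangle: 3!·2!·1!/7! = 12/5040
(j±m)!: 3!·2!·2!·2!·2!·1! = 96
prefactor² = (2J+1)·Δ·N² = 32/35
  k=1: −1/(1!·2!·1!·1!·1!·0!) = -1/2
  k=2: +1/(2!·1!·0!·0!·2!·1!) = 1/4
Σ = -1/4  ⇒  CG² = 32/35·(-1/4)² = 2/35
CG = −√(2/35) = -0.239046

-0.239046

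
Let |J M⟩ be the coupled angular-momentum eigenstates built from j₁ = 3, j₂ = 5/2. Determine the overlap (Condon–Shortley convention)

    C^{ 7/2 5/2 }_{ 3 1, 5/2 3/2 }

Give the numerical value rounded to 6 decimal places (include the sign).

j₁+j₂−J=2  J+j₁−j₂=4  J−j₁+j₂=3  j₁+j₂+J+1=10
(j₁±m₁, j₂±m₂, J±M) = (4,2,4,1,6,1)
P² = 18432/35
sum k=1..2:
  [1] −1/36 = -1/36
  [2] +1/96 = 1/96
S = -5/288
C² = P²·S² = 10/63 ; C = -0.398410

-0.398410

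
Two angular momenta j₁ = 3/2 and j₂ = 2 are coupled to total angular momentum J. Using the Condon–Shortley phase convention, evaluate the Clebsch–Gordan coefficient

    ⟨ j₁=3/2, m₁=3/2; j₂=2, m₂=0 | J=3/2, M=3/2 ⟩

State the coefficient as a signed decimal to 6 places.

+0.447214  (= +√(1/5))

triangle: 2!×1!×2!/6! = 4/720
(j±m)!: 3!×0!×2!×2!×3!×0! = 144
prefactor² = (2J+1)×Δ×N² = 16/5
  k=0: +1/(0!×2!×0!×2!×1!×0!) = 1/4
Σ = 1/4  ⇒  CG² = 16/5×1/4² = 1/5
CG = +√(1/5) = +0.447214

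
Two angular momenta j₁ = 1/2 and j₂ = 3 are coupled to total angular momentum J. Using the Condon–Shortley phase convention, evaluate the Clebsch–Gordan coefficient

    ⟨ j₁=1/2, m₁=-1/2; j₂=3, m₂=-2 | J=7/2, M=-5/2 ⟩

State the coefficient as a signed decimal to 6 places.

j₁+j₂−J=0  J+j₁−j₂=1  J−j₁+j₂=6  j₁+j₂+J+1=8
(j₁±m₁, j₂±m₂, J±M) = (0,1,1,5,1,6)
P² = 86400/7
sum k=0..0:
  [0] +1/120 = 1/120
S = 1/120
C² = P²·S² = 6/7 ; C = +0.925820

+√(6/7) ≈ +0.925820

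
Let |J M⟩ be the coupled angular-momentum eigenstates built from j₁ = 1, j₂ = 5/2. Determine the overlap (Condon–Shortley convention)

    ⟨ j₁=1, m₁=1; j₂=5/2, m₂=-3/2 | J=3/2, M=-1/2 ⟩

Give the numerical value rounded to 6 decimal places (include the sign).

triangle: 2!*0!*3!/6! = 12/720
(j±m)!: 2!*0!*1!*4!*1!*2! = 96
prefactor² = (2J+1)*Δ*N² = 32/5
  k=0: +1/(0!*2!*0!*1!*0!*2!) = 1/4
Σ = 1/4  ⇒  CG² = 32/5*1/4² = 2/5
CG = +√(2/5) = +0.632456

+√(2/5) = +0.632456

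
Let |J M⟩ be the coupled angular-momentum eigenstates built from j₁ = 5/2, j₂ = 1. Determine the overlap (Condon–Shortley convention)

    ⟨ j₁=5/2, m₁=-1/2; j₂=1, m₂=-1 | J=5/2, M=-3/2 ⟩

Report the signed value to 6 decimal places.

triangle: 1!·4!·1!/7! = 24/5040
(j±m)!: 2!·3!·0!·2!·1!·4! = 576
prefactor² = (2J+1)·Δ·N² = 576/35
  k=0: +1/(0!·1!·3!·0!·1!·1!) = 1/6
Σ = 1/6  ⇒  CG² = 576/35·1/6² = 16/35
CG = +√(16/35) = +0.676123

+√(16/35) ≈ +0.676123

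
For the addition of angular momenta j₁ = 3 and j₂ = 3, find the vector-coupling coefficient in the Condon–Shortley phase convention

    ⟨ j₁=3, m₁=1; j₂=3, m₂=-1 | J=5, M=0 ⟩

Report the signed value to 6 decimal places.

triangle: 1!×5!×5!/12! = 14400/479001600
(j±m)!: 4!×2!×2!×4!×5!×5! = 33177600
prefactor² = (2J+1)×Δ×N² = 76800/7
  k=0: +1/(0!×1!×2!×2!×3!×3!) = 1/144
  k=1: −1/(1!×0!×1!×1!×4!×4!) = -1/576
Σ = 1/192  ⇒  CG² = 76800/7×1/192² = 25/84
CG = +√(25/84) = +0.545545

+0.545545  (= +√(25/84))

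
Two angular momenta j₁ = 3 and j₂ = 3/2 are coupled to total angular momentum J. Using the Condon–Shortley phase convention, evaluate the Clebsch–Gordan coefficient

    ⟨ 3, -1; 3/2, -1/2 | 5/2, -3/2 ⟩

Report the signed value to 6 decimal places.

j₁+j₂−J=2  J+j₁−j₂=4  J−j₁+j₂=1  j₁+j₂+J+1=8
(j₁±m₁, j₂±m₂, J±M) = (2,4,1,2,1,4)
P² = 576/35
sum k=0..1:
  [0] +1/48 = 1/48
  [1] −1/6 = -1/6
S = -7/48
C² = P²·S² = 7/20 ; C = -0.591608

-0.591608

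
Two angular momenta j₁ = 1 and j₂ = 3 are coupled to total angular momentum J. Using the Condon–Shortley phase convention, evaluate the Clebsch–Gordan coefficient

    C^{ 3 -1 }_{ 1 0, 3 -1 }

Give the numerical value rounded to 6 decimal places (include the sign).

triangle: 1!*1!*5!/8! = 120/40320
(j±m)!: 1!*1!*2!*4!*2!*4! = 2304
prefactor² = (2J+1)*Δ*N² = 48
  k=0: +1/(0!*1!*1!*2!*0!*3!) = 1/12
  k=1: −1/(1!*0!*0!*1!*1!*4!) = -1/24
Σ = 1/24  ⇒  CG² = 48*1/24² = 1/12
CG = +√(1/12) = +0.288675

+0.288675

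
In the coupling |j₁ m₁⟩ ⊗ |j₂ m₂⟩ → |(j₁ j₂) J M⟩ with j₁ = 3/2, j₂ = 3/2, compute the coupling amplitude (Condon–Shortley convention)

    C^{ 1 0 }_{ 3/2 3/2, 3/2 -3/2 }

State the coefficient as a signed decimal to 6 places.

+√(9/20) = +0.670820

√[3·2!1!1!/5! · 3!0!0!3!1!1!] = √(9/5)
  +(−1)^0/∏(0,2,0,0,1,1)! = 1/2  (running 1/2)
⟨..|..⟩ = √(9/5)·(1/2) = +0.670820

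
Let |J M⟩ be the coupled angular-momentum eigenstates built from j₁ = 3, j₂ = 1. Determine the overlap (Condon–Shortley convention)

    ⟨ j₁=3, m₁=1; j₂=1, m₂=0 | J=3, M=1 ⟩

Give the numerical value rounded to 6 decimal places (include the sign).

j₁+j₂−J=1  J+j₁−j₂=5  J−j₁+j₂=1  j₁+j₂+J+1=8
(j₁±m₁, j₂±m₂, J±M) = (4,2,1,1,4,2)
P² = 48
sum k=0..1:
  [0] +1/12 = 1/12
  [1] −1/24 = -1/24
S = 1/24
C² = P²·S² = 1/12 ; C = +0.288675

+0.288675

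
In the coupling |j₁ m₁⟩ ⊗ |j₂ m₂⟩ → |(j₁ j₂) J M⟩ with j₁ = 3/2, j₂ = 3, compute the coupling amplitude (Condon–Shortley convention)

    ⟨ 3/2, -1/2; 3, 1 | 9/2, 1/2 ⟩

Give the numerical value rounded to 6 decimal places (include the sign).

+0.597614

triangle: 0!*3!*6!/10! = 4320/3628800
(j±m)!: 1!*2!*4!*2!*5!*4! = 276480
prefactor² = (2J+1)*Δ*N² = 23040/7
  k=0: +1/(0!*0!*2!*4!*1!*2!) = 1/96
Σ = 1/96  ⇒  CG² = 23040/7*1/96² = 5/14
CG = +√(5/14) = +0.597614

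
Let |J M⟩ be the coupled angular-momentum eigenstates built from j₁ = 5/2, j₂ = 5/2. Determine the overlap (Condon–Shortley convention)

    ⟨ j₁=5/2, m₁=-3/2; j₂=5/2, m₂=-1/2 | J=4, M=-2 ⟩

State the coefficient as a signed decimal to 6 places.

-0.422577  (= −√(5/28))

j₁+j₂−J=1  J+j₁−j₂=4  J−j₁+j₂=4  j₁+j₂+J+1=10
(j₁±m₁, j₂±m₂, J±M) = (1,4,2,3,2,6)
P² = 20736/35
sum k=0..1:
  [0] +1/96 = 1/96
  [1] −1/36 = -1/36
S = -5/288
C² = P²·S² = 5/28 ; C = -0.422577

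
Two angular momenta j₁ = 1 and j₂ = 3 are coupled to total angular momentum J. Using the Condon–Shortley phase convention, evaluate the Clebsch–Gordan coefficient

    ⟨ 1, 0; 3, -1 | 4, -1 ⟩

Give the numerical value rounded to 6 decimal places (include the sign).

√[9·0!2!6!/9! · 1!1!2!4!3!5!] = √(8640/7)
  +(−1)^0/∏(0,0,1,2,1,4)! = 1/48  (running 1/48)
⟨..|..⟩ = √(8640/7)·(1/48) = +0.731925

+0.731925  (= +√(15/28))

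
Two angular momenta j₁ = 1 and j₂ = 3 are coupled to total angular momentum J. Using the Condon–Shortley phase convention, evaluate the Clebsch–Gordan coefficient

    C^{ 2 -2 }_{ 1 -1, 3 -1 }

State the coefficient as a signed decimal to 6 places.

j₁+j₂−J=2  J+j₁−j₂=0  J−j₁+j₂=4  j₁+j₂+J+1=7
(j₁±m₁, j₂±m₂, J±M) = (0,2,2,4,0,4)
P² = 768/7
sum k=2..2:
  [2] +1/48 = 1/48
S = 1/48
C² = P²·S² = 1/21 ; C = +0.218218

+0.218218  (= +√(1/21))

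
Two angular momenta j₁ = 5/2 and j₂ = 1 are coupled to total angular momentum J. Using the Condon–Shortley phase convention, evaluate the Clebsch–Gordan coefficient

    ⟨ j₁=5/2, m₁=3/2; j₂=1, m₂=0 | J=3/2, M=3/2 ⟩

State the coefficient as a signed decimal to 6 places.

j₁+j₂−J=2  J+j₁−j₂=3  J−j₁+j₂=0  j₁+j₂+J+1=6
(j₁±m₁, j₂±m₂, J±M) = (4,1,1,1,3,0)
P² = 48/5
sum k=1..1:
  [1] −1/6 = -1/6
S = -1/6
C² = P²·S² = 4/15 ; C = -0.516398

−√(4/15) = -0.516398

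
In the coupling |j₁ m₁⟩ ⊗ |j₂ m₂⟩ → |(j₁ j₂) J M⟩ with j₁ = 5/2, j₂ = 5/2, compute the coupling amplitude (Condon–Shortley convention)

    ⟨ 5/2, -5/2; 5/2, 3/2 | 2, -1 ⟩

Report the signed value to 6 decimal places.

√[5·3!2!2!/8! · 0!5!4!1!1!3!] = √(360/7)
  +(−1)^3/∏(3,0,2,1,0,1)! = -1/12  (running -1/12)
⟨..|..⟩ = √(360/7)·(-1/12) = -0.597614

-0.597614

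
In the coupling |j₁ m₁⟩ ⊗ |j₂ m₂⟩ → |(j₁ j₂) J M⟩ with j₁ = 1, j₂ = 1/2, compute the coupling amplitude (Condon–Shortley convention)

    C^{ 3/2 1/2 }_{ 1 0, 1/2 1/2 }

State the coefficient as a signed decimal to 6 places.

+0.816497  (= +√(2/3))

triangle: 0!×2!×1!/4! = 2/24
(j±m)!: 1!×1!×1!×0!×2!×1! = 2
prefactor² = (2J+1)×Δ×N² = 2/3
  k=0: +1/(0!×0!×1!×1!×1!×0!) = 1
Σ = 1  ⇒  CG² = 2/3×1² = 2/3
CG = +√(2/3) = +0.816497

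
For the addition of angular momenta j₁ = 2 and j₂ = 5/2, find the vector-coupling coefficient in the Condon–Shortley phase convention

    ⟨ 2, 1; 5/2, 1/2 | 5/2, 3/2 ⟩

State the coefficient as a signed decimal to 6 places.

−√(6/35) = -0.414039

√[6·2!2!3!/8! · 3!1!3!2!4!1!] = √(216/35)
  +(−1)^0/∏(0,2,1,3,1,0)! = 1/12  (running 1/12)
  +(−1)^1/∏(1,1,0,2,2,1)! = -1/4  (running -1/6)
⟨..|..⟩ = √(216/35)·(-1/6) = -0.414039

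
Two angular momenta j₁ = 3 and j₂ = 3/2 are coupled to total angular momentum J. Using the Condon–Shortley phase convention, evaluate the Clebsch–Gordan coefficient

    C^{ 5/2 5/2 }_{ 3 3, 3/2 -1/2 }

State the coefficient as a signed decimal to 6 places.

triangle: 2!*4!*1!/8! = 48/40320
(j±m)!: 6!*0!*1!*2!*5!*0! = 172800
prefactor² = (2J+1)*Δ*N² = 8640/7
  k=0: +1/(0!*2!*0!*1!*4!*0!) = 1/48
Σ = 1/48  ⇒  CG² = 8640/7*1/48² = 15/28
CG = +√(15/28) = +0.731925

+0.731925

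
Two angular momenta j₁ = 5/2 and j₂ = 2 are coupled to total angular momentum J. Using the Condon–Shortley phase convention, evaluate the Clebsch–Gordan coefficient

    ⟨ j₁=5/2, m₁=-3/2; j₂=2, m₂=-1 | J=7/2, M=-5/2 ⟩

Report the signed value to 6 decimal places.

-0.125988  (= −√(1/63))

j₁+j₂−J=1  J+j₁−j₂=4  J−j₁+j₂=3  j₁+j₂+J+1=9
(j₁±m₁, j₂±m₂, J±M) = (1,4,1,3,1,6)
P² = 2304/7
sum k=0..1:
  [0] +1/48 = 1/48
  [1] −1/36 = -1/36
S = -1/144
C² = P²·S² = 1/63 ; C = -0.125988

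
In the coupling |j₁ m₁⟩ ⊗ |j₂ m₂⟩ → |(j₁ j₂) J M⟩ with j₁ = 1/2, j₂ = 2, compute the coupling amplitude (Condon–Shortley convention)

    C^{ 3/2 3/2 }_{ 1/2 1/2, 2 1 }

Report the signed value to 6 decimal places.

+√(1/5) ≈ +0.447214

√[4·1!0!3!/5! · 1!0!3!1!3!0!] = √(36/5)
  +(−1)^0/∏(0,1,0,3,0,0)! = 1/6  (running 1/6)
⟨..|..⟩ = √(36/5)·(1/6) = +0.447214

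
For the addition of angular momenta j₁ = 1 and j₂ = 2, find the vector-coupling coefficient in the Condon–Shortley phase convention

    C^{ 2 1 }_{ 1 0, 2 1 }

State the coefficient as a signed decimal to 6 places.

√[5·1!1!3!/6! · 1!1!3!1!3!1!] = √(3/2)
  +(−1)^0/∏(0,1,1,3,0,0)! = 1/6  (running 1/6)
  +(−1)^1/∏(1,0,0,2,1,1)! = -1/2  (running -1/3)
⟨..|..⟩ = √(3/2)·(-1/3) = -0.408248

-0.408248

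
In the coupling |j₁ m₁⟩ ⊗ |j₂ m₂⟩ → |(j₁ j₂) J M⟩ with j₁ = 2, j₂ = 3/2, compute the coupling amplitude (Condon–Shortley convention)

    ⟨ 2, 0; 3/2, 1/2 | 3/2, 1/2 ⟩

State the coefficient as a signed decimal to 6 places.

triangle: 2!·2!·1!/6! = 4/720
(j±m)!: 2!·2!·2!·1!·2!·1! = 16
prefactor² = (2J+1)·Δ·N² = 16/45
  k=1: −1/(1!·1!·1!·1!·1!·0!) = -1
  k=2: +1/(2!·0!·0!·0!·2!·1!) = 1/4
Σ = -3/4  ⇒  CG² = 16/45·(-3/4)² = 1/5
CG = −√(1/5) = -0.447214

−√(1/5) ≈ -0.447214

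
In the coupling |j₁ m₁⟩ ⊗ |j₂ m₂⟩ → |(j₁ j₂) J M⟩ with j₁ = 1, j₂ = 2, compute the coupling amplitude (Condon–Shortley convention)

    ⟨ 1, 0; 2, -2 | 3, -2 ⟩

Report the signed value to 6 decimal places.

√[7·0!2!4!/7! · 1!1!0!4!1!5!] = √(192)
  +(−1)^0/∏(0,0,1,0,1,4)! = 1/24  (running 1/24)
⟨..|..⟩ = √(192)·(1/24) = +0.577350

+0.577350  (= +√(1/3))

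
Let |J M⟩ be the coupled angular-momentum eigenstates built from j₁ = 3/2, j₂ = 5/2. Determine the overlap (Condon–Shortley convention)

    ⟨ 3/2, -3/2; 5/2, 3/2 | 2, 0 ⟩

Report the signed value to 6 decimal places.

+√(3/7) ≈ +0.654654

j₁+j₂−J=2  J+j₁−j₂=1  J−j₁+j₂=3  j₁+j₂+J+1=7
(j₁±m₁, j₂±m₂, J±M) = (0,3,4,1,2,2)
P² = 48/7
sum k=2..2:
  [2] +1/4 = 1/4
S = 1/4
C² = P²·S² = 3/7 ; C = +0.654654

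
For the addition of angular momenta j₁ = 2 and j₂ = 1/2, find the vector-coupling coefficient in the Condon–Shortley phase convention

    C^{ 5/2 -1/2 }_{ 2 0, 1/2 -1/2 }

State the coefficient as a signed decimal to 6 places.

+0.774597

triangle: 0!×4!×1!/6! = 24/720
(j±m)!: 2!×2!×0!×1!×2!×3! = 48
prefactor² = (2J+1)×Δ×N² = 48/5
  k=0: +1/(0!×0!×2!×0!×2!×1!) = 1/4
Σ = 1/4  ⇒  CG² = 48/5×1/4² = 3/5
CG = +√(3/5) = +0.774597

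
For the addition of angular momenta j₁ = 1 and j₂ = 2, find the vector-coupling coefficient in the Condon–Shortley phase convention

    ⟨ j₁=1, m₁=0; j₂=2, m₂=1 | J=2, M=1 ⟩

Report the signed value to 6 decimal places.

−√(1/6) ≈ -0.408248

j₁+j₂−J=1  J+j₁−j₂=1  J−j₁+j₂=3  j₁+j₂+J+1=6
(j₁±m₁, j₂±m₂, J±M) = (1,1,3,1,3,1)
P² = 3/2
sum k=0..1:
  [0] +1/6 = 1/6
  [1] −1/2 = -1/2
S = -1/3
C² = P²·S² = 1/6 ; C = -0.408248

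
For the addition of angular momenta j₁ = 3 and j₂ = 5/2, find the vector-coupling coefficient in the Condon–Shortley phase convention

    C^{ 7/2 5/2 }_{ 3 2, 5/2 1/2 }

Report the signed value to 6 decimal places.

-0.178174

triangle: 2!*4!*3!/10! = 288/3628800
(j±m)!: 5!*1!*3!*2!*6!*1! = 1036800
prefactor² = (2J+1)*Δ*N² = 4608/7
  k=0: +1/(0!*2!*1!*3!*3!*0!) = 1/72
  k=1: −1/(1!*1!*0!*2!*4!*1!) = -1/48
Σ = -1/144  ⇒  CG² = 4608/7*(-1/144)² = 2/63
CG = −√(2/63) = -0.178174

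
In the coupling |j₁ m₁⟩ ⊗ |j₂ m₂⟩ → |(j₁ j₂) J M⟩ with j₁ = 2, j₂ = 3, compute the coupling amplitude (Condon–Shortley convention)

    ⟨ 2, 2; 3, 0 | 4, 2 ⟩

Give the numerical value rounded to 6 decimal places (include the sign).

triangle: 1!*3!*5!/10! = 720/3628800
(j±m)!: 4!*0!*3!*3!*6!*2! = 1244160
prefactor² = (2J+1)*Δ*N² = 15552/7
  k=0: +1/(0!*1!*0!*3!*3!*2!) = 1/72
Σ = 1/72  ⇒  CG² = 15552/7*1/72² = 3/7
CG = +√(3/7) = +0.654654

+√(3/7) = +0.654654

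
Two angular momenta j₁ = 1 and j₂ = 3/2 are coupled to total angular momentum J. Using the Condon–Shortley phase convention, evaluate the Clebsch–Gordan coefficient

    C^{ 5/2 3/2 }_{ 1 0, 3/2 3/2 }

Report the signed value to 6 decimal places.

triangle: 0!*2!*3!/6! = 12/720
(j±m)!: 1!*1!*3!*0!*4!*1! = 144
prefactor² = (2J+1)*Δ*N² = 72/5
  k=0: +1/(0!*0!*1!*3!*1!*0!) = 1/6
Σ = 1/6  ⇒  CG² = 72/5*1/6² = 2/5
CG = +√(2/5) = +0.632456

+√(2/5) = +0.632456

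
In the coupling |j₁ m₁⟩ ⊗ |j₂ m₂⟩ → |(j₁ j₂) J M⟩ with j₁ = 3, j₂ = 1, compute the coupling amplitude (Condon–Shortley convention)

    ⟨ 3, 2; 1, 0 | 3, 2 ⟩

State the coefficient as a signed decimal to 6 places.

√[7·1!5!1!/8! · 5!1!1!1!5!1!] = √(300)
  +(−1)^0/∏(0,1,1,1,4,0)! = 1/24  (running 1/24)
  +(−1)^1/∏(1,0,0,0,5,1)! = -1/120  (running 1/30)
⟨..|..⟩ = √(300)·(1/30) = +0.577350

+√(1/3) = +0.577350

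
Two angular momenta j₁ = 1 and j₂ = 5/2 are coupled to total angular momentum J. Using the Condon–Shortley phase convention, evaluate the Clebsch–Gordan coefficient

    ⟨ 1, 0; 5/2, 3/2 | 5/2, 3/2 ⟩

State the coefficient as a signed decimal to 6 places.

-0.507093  (= −√(9/35))

j₁+j₂−J=1  J+j₁−j₂=1  J−j₁+j₂=4  j₁+j₂+J+1=7
(j₁±m₁, j₂±m₂, J±M) = (1,1,4,1,4,1)
P² = 576/35
sum k=0..1:
  [0] +1/24 = 1/24
  [1] −1/6 = -1/6
S = -1/8
C² = P²·S² = 9/35 ; C = -0.507093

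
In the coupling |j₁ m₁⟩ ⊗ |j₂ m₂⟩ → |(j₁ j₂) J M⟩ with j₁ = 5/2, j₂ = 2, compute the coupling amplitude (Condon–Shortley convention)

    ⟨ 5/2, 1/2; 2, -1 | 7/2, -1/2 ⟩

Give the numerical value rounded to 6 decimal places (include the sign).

triangle: 1!×4!×3!/9! = 144/362880
(j±m)!: 3!×2!×1!×3!×3!×4! = 10368
prefactor² = (2J+1)×Δ×N² = 1152/35
  k=0: +1/(0!×1!×2!×1!×2!×2!) = 1/8
  k=1: −1/(1!×0!×1!×0!×3!×3!) = -1/36
Σ = 7/72  ⇒  CG² = 1152/35×7/72² = 14/45
CG = +√(14/45) = +0.557773

+0.557773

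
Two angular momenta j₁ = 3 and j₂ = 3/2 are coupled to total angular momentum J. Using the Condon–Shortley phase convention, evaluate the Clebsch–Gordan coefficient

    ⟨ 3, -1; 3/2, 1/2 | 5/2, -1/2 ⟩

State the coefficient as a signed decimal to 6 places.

−√(1/70) = -0.119523

j₁+j₂−J=2  J+j₁−j₂=4  J−j₁+j₂=1  j₁+j₂+J+1=8
(j₁±m₁, j₂±m₂, J±M) = (2,4,2,1,2,3)
P² = 288/35
sum k=1..2:
  [1] −1/6 = -1/6
  [2] +1/8 = 1/8
S = -1/24
C² = P²·S² = 1/70 ; C = -0.119523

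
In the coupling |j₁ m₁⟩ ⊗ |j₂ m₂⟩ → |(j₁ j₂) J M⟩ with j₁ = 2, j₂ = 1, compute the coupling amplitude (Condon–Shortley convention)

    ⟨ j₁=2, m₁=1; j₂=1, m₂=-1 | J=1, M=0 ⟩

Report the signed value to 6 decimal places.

j₁+j₂−J=2  J+j₁−j₂=2  J−j₁+j₂=0  j₁+j₂+J+1=5
(j₁±m₁, j₂±m₂, J±M) = (3,1,0,2,1,1)
P² = 6/5
sum k=0..0:
  [0] +1/2 = 1/2
S = 1/2
C² = P²·S² = 3/10 ; C = +0.547723

+0.547723  (= +√(3/10))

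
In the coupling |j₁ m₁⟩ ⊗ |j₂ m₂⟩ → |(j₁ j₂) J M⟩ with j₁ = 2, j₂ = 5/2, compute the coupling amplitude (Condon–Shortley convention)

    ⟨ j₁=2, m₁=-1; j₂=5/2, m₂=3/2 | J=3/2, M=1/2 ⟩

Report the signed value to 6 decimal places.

j₁+j₂−J=3  J+j₁−j₂=1  J−j₁+j₂=2  j₁+j₂+J+1=7
(j₁±m₁, j₂±m₂, J±M) = (1,3,4,1,2,1)
P² = 96/35
sum k=2..3:
  [2] +1/4 = 1/4
  [3] −1/6 = -1/6
S = 1/12
C² = P²·S² = 2/105 ; C = +0.138013

+√(2/105) ≈ +0.138013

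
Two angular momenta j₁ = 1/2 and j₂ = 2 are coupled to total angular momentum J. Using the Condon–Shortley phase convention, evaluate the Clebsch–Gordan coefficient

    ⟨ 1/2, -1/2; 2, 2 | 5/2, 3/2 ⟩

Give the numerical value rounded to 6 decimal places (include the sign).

+0.447214

triangle: 0!*1!*4!/6! = 24/720
(j±m)!: 0!*1!*4!*0!*4!*1! = 576
prefactor² = (2J+1)*Δ*N² = 576/5
  k=0: +1/(0!*0!*1!*4!*0!*0!) = 1/24
Σ = 1/24  ⇒  CG² = 576/5*1/24² = 1/5
CG = +√(1/5) = +0.447214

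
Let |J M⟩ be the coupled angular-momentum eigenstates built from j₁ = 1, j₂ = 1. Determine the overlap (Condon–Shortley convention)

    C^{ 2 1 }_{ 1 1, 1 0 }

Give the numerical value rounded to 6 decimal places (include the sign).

+√(1/2) = +0.707107

j₁+j₂−J=0  J+j₁−j₂=2  J−j₁+j₂=2  j₁+j₂+J+1=5
(j₁±m₁, j₂±m₂, J±M) = (2,0,1,1,3,1)
P² = 2
sum k=0..0:
  [0] +1/2 = 1/2
S = 1/2
C² = P²·S² = 1/2 ; C = +0.707107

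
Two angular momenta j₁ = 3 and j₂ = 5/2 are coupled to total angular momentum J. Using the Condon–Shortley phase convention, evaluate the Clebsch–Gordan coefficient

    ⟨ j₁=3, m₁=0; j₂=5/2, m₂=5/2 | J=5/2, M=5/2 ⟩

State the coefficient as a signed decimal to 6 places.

√[6·3!3!2!/9! · 3!3!5!0!5!0!] = √(4320/7)
  +(−1)^3/∏(3,0,0,2,3,0)! = -1/72  (running -1/72)
⟨..|..⟩ = √(4320/7)·(-1/72) = -0.345033

−√(5/42) = -0.345033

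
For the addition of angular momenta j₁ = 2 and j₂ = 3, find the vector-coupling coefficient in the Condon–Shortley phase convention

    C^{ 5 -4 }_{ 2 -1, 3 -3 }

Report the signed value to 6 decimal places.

triangle: 0!·4!·6!/11! = 17280/39916800
(j±m)!: 1!·3!·0!·6!·1!·9! = 1567641600
prefactor² = (2J+1)·Δ·N² = 7464960
  k=0: +1/(0!·0!·3!·0!·1!·6!) = 1/4320
Σ = 1/4320  ⇒  CG² = 7464960·1/4320² = 2/5
CG = +√(2/5) = +0.632456

+√(2/5) ≈ +0.632456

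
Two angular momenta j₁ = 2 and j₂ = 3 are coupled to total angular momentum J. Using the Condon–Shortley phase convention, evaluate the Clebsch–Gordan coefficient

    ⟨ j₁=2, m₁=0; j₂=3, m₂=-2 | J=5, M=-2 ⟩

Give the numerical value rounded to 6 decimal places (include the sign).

+0.547723  (= +√(3/10))

j₁+j₂−J=0  J+j₁−j₂=4  J−j₁+j₂=6  j₁+j₂+J+1=11
(j₁±m₁, j₂±m₂, J±M) = (2,2,1,5,3,7)
P² = 69120
sum k=0..0:
  [0] +1/480 = 1/480
S = 1/480
C² = P²·S² = 3/10 ; C = +0.547723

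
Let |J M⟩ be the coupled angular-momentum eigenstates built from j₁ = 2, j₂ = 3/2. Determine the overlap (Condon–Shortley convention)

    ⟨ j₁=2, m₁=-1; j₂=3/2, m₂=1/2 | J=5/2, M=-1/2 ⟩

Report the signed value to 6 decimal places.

-0.597614  (= −√(5/14))

triangle: 1!*3!*2!/7! = 12/5040
(j±m)!: 1!*3!*2!*1!*2!*3! = 144
prefactor² = (2J+1)*Δ*N² = 72/35
  k=0: +1/(0!*1!*3!*2!*0!*0!) = 1/12
  k=1: −1/(1!*0!*2!*1!*1!*1!) = -1/2
Σ = -5/12  ⇒  CG² = 72/35*(-5/12)² = 5/14
CG = −√(5/14) = -0.597614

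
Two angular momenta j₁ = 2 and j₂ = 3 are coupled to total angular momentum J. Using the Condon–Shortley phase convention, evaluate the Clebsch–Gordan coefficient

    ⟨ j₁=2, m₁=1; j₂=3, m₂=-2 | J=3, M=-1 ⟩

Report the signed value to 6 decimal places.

+√(1/4) = +0.500000

√[7·2!2!4!/9! · 3!1!1!5!2!4!] = √(64)
  +(−1)^0/∏(0,2,1,1,1,3)! = 1/12  (running 1/12)
  +(−1)^1/∏(1,1,0,0,2,4)! = -1/48  (running 1/16)
⟨..|..⟩ = √(64)·(1/16) = +0.500000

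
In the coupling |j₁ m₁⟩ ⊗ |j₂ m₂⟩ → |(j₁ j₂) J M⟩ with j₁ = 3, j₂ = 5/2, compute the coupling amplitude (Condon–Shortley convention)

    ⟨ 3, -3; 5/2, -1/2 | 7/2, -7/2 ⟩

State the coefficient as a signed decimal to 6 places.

j₁+j₂−J=2  J+j₁−j₂=4  J−j₁+j₂=3  j₁+j₂+J+1=10
(j₁±m₁, j₂±m₂, J±M) = (0,6,2,3,0,7)
P² = 27648
sum k=2..2:
  [2] +1/288 = 1/288
S = 1/288
C² = P²·S² = 1/3 ; C = +0.577350

+√(1/3) ≈ +0.577350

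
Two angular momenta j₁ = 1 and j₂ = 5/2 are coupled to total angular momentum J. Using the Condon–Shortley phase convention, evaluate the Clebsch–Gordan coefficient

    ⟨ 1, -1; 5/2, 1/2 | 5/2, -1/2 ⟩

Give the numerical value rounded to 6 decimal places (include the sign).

√[6·1!1!4!/7! · 0!2!3!2!2!3!] = √(288/35)
  +(−1)^1/∏(1,0,1,2,0,2)! = -1/4  (running -1/4)
⟨..|..⟩ = √(288/35)·(-1/4) = -0.717137

−√(18/35) = -0.717137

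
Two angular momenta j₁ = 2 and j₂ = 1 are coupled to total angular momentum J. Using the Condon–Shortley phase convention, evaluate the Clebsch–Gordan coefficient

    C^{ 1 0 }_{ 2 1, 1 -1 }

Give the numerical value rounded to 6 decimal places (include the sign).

√[3·2!2!0!/5! · 3!1!0!2!1!1!] = √(6/5)
  +(−1)^0/∏(0,2,1,0,1,0)! = 1/2  (running 1/2)
⟨..|..⟩ = √(6/5)·(1/2) = +0.547723

+0.547723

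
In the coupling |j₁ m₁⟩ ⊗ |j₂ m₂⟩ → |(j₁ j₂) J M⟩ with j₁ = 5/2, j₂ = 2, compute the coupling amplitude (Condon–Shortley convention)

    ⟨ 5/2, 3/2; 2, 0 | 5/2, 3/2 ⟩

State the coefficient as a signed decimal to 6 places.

-0.119523  (= −√(1/70))

j₁+j₂−J=2  J+j₁−j₂=3  J−j₁+j₂=2  j₁+j₂+J+1=8
(j₁±m₁, j₂±m₂, J±M) = (4,1,2,2,4,1)
P² = 288/35
sum k=0..1:
  [0] +1/8 = 1/8
  [1] −1/6 = -1/6
S = -1/24
C² = P²·S² = 1/70 ; C = -0.119523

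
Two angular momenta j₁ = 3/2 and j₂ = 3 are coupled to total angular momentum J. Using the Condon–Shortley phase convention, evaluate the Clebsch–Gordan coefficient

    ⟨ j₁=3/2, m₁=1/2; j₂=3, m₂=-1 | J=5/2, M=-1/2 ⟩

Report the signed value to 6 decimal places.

−√(1/70) = -0.119523

j₁+j₂−J=2  J+j₁−j₂=1  J−j₁+j₂=4  j₁+j₂+J+1=8
(j₁±m₁, j₂±m₂, J±M) = (2,1,2,4,2,3)
P² = 288/35
sum k=0..1:
  [0] +1/8 = 1/8
  [1] −1/6 = -1/6
S = -1/24
C² = P²·S² = 1/70 ; C = -0.119523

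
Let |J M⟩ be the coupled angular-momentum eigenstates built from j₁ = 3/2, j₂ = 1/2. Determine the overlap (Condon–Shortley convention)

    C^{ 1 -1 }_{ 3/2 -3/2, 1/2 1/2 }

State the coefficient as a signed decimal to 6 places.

-0.866025  (= −√(3/4))

j₁+j₂−J=1  J+j₁−j₂=2  J−j₁+j₂=0  j₁+j₂+J+1=4
(j₁±m₁, j₂±m₂, J±M) = (0,3,1,0,0,2)
P² = 3
sum k=1..1:
  [1] −1/2 = -1/2
S = -1/2
C² = P²·S² = 3/4 ; C = -0.866025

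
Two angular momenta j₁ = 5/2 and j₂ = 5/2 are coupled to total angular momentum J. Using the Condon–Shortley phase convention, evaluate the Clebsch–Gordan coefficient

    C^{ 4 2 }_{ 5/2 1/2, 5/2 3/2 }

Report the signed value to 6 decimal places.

-0.422577  (= −√(5/28))

√[9·1!4!4!/10! · 3!2!4!1!6!2!] = √(20736/35)
  +(−1)^0/∏(0,1,2,4,2,0)! = 1/96  (running 1/96)
  +(−1)^1/∏(1,0,1,3,3,1)! = -1/36  (running -5/288)
⟨..|..⟩ = √(20736/35)·(-5/288) = -0.422577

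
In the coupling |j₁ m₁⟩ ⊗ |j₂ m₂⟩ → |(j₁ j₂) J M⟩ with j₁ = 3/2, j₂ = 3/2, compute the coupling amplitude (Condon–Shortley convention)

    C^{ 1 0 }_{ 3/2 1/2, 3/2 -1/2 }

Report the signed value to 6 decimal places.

-0.223607

j₁+j₂−J=2  J+j₁−j₂=1  J−j₁+j₂=1  j₁+j₂+J+1=5
(j₁±m₁, j₂±m₂, J±M) = (2,1,1,2,1,1)
P² = 1/5
sum k=0..1:
  [0] +1/2 = 1/2
  [1] −1/1 = -1
S = -1/2
C² = P²·S² = 1/20 ; C = -0.223607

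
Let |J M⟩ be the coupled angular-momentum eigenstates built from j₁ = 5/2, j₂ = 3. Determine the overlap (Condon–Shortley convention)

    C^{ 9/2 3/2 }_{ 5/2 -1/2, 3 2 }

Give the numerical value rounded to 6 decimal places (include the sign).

triangle: 1!*4!*5!/11! = 2880/39916800
(j±m)!: 2!*3!*5!*1!*6!*3! = 6220800
prefactor² = (2J+1)*Δ*N² = 345600/77
  k=0: +1/(0!*1!*3!*5!*1!*0!) = 1/720
  k=1: −1/(1!*0!*2!*4!*2!*1!) = -1/96
Σ = -13/1440  ⇒  CG² = 345600/77*(-13/1440)² = 169/462
CG = −√(169/462) = -0.604815

−√(169/462) = -0.604815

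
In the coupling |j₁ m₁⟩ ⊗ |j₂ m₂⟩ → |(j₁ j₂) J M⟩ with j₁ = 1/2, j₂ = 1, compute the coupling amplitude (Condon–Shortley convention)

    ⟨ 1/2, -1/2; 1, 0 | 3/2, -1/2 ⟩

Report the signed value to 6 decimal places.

+√(2/3) ≈ +0.816497

√[4·0!1!2!/4! · 0!1!1!1!1!2!] = √(2/3)
  +(−1)^0/∏(0,0,1,1,0,1)! = 1  (running 1)
⟨..|..⟩ = √(2/3)·(1) = +0.816497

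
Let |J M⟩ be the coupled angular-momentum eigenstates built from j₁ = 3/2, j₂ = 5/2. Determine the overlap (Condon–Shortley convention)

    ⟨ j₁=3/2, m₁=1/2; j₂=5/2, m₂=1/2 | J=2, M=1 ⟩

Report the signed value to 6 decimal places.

-0.545545

triangle: 2!*1!*3!/7! = 12/5040
(j±m)!: 2!*1!*3!*2!*3!*1! = 144
prefactor² = (2J+1)*Δ*N² = 12/7
  k=0: +1/(0!*2!*1!*3!*0!*0!) = 1/12
  k=1: −1/(1!*1!*0!*2!*1!*1!) = -1/2
Σ = -5/12  ⇒  CG² = 12/7*(-5/12)² = 25/84
CG = −√(25/84) = -0.545545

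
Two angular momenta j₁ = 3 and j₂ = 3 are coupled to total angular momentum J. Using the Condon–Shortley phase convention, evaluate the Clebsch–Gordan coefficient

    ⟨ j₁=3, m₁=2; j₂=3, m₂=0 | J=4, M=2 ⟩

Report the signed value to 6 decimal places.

+0.139573

j₁+j₂−J=2  J+j₁−j₂=4  J−j₁+j₂=4  j₁+j₂+J+1=11
(j₁±m₁, j₂±m₂, J±M) = (5,1,3,3,6,2)
P² = 124416/77
sum k=0..1:
  [0] +1/72 = 1/72
  [1] −1/96 = -1/96
S = 1/288
C² = P²·S² = 3/154 ; C = +0.139573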